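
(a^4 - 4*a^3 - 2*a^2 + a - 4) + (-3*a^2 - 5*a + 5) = a^4 - 4*a^3 - 5*a^2 - 4*a + 1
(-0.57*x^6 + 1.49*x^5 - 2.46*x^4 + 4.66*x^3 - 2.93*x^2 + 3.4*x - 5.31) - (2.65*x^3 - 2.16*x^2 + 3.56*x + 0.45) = -0.57*x^6 + 1.49*x^5 - 2.46*x^4 + 2.01*x^3 - 0.77*x^2 - 0.16*x - 5.76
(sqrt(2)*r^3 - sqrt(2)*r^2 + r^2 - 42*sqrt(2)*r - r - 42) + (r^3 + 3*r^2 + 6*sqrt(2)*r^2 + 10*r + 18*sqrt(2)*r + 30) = r^3 + sqrt(2)*r^3 + 4*r^2 + 5*sqrt(2)*r^2 - 24*sqrt(2)*r + 9*r - 12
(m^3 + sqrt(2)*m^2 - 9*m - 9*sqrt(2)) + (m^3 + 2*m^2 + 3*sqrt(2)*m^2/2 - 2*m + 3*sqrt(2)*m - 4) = 2*m^3 + 2*m^2 + 5*sqrt(2)*m^2/2 - 11*m + 3*sqrt(2)*m - 9*sqrt(2) - 4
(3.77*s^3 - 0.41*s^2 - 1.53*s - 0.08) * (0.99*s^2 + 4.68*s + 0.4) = 3.7323*s^5 + 17.2377*s^4 - 1.9255*s^3 - 7.4036*s^2 - 0.9864*s - 0.032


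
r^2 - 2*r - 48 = (r - 8)*(r + 6)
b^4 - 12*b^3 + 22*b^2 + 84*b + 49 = (b - 7)^2*(b + 1)^2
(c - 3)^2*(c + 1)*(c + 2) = c^4 - 3*c^3 - 7*c^2 + 15*c + 18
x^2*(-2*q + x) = -2*q*x^2 + x^3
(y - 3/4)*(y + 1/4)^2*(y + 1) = y^4 + 3*y^3/4 - 9*y^2/16 - 23*y/64 - 3/64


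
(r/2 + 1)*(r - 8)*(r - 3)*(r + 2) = r^4/2 - 7*r^3/2 - 8*r^2 + 26*r + 48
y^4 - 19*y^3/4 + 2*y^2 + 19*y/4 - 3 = (y - 4)*(y - 1)*(y - 3/4)*(y + 1)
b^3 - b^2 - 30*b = b*(b - 6)*(b + 5)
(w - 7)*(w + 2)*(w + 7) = w^3 + 2*w^2 - 49*w - 98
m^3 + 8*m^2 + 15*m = m*(m + 3)*(m + 5)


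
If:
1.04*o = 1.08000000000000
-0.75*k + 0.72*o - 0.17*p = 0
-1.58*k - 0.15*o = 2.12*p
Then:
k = 1.22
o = 1.04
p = -0.98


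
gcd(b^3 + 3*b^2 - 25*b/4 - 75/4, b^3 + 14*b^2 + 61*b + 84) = b + 3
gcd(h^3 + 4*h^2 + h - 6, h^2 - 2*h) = 1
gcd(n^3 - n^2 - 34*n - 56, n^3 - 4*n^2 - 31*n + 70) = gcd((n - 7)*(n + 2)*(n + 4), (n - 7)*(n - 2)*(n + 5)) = n - 7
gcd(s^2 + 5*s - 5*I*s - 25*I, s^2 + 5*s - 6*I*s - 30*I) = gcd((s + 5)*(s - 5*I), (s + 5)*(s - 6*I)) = s + 5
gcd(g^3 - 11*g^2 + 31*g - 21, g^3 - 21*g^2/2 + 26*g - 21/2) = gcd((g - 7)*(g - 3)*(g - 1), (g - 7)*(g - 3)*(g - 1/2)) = g^2 - 10*g + 21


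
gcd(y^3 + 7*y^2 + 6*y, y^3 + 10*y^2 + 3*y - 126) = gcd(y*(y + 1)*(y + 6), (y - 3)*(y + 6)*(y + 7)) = y + 6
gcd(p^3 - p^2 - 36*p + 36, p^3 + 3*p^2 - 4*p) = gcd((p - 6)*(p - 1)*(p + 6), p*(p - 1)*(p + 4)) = p - 1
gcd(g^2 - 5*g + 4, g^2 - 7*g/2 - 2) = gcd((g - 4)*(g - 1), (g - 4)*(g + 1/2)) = g - 4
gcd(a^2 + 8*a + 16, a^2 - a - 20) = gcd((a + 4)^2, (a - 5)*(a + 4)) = a + 4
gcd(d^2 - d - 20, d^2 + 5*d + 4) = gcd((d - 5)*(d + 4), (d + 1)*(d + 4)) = d + 4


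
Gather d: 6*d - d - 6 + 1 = 5*d - 5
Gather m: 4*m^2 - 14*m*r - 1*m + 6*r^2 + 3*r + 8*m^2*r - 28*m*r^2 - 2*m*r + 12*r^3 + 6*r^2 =m^2*(8*r + 4) + m*(-28*r^2 - 16*r - 1) + 12*r^3 + 12*r^2 + 3*r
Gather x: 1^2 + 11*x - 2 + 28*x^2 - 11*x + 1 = 28*x^2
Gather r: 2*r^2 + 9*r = 2*r^2 + 9*r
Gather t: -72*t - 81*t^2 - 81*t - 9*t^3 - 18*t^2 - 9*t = -9*t^3 - 99*t^2 - 162*t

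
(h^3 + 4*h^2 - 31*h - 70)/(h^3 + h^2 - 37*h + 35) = (h + 2)/(h - 1)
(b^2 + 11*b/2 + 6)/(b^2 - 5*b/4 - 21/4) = 2*(2*b^2 + 11*b + 12)/(4*b^2 - 5*b - 21)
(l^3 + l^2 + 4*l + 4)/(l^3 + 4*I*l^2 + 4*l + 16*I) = (l + 1)/(l + 4*I)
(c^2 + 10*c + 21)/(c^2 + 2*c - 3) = (c + 7)/(c - 1)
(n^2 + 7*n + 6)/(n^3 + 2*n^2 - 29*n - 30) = 1/(n - 5)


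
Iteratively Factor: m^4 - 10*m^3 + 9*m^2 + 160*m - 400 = (m - 5)*(m^3 - 5*m^2 - 16*m + 80) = (m - 5)*(m - 4)*(m^2 - m - 20) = (m - 5)^2*(m - 4)*(m + 4)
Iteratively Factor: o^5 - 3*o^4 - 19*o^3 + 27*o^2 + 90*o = (o + 3)*(o^4 - 6*o^3 - o^2 + 30*o) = (o - 5)*(o + 3)*(o^3 - o^2 - 6*o) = (o - 5)*(o - 3)*(o + 3)*(o^2 + 2*o) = (o - 5)*(o - 3)*(o + 2)*(o + 3)*(o)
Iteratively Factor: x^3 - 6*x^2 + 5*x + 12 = (x + 1)*(x^2 - 7*x + 12) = (x - 3)*(x + 1)*(x - 4)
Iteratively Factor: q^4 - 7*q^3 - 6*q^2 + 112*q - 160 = (q - 4)*(q^3 - 3*q^2 - 18*q + 40) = (q - 5)*(q - 4)*(q^2 + 2*q - 8) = (q - 5)*(q - 4)*(q + 4)*(q - 2)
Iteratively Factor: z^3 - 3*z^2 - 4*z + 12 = (z + 2)*(z^2 - 5*z + 6) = (z - 2)*(z + 2)*(z - 3)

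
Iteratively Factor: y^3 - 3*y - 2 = (y - 2)*(y^2 + 2*y + 1) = (y - 2)*(y + 1)*(y + 1)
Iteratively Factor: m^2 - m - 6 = (m - 3)*(m + 2)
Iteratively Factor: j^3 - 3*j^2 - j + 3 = (j - 1)*(j^2 - 2*j - 3) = (j - 1)*(j + 1)*(j - 3)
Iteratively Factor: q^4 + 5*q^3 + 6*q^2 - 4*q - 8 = (q + 2)*(q^3 + 3*q^2 - 4) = (q - 1)*(q + 2)*(q^2 + 4*q + 4) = (q - 1)*(q + 2)^2*(q + 2)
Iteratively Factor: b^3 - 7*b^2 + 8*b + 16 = (b - 4)*(b^2 - 3*b - 4) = (b - 4)*(b + 1)*(b - 4)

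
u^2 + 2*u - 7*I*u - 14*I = (u + 2)*(u - 7*I)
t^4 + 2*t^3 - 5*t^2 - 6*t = t*(t - 2)*(t + 1)*(t + 3)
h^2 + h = h*(h + 1)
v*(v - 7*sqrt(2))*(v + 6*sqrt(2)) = v^3 - sqrt(2)*v^2 - 84*v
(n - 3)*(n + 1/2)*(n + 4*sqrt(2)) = n^3 - 5*n^2/2 + 4*sqrt(2)*n^2 - 10*sqrt(2)*n - 3*n/2 - 6*sqrt(2)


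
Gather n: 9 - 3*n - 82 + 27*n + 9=24*n - 64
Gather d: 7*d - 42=7*d - 42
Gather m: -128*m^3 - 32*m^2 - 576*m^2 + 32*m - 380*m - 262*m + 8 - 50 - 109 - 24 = -128*m^3 - 608*m^2 - 610*m - 175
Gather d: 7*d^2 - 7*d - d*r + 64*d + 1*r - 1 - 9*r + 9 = 7*d^2 + d*(57 - r) - 8*r + 8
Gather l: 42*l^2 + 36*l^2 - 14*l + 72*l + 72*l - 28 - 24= 78*l^2 + 130*l - 52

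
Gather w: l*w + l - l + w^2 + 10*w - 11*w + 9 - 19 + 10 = w^2 + w*(l - 1)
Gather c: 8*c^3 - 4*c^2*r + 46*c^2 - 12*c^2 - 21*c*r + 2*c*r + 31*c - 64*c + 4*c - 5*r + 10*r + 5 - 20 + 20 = 8*c^3 + c^2*(34 - 4*r) + c*(-19*r - 29) + 5*r + 5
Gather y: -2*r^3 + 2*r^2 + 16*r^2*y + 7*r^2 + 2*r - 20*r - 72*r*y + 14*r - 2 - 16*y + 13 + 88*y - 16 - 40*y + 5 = -2*r^3 + 9*r^2 - 4*r + y*(16*r^2 - 72*r + 32)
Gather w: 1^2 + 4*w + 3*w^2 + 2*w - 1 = 3*w^2 + 6*w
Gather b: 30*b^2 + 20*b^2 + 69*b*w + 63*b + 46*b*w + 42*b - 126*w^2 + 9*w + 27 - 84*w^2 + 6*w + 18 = 50*b^2 + b*(115*w + 105) - 210*w^2 + 15*w + 45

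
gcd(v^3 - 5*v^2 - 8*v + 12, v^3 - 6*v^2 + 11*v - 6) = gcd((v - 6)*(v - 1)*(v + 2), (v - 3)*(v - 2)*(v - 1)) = v - 1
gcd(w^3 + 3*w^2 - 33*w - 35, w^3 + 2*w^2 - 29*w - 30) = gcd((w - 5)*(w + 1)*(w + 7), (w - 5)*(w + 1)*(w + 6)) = w^2 - 4*w - 5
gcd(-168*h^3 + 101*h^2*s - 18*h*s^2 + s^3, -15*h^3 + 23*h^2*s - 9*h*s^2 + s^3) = -3*h + s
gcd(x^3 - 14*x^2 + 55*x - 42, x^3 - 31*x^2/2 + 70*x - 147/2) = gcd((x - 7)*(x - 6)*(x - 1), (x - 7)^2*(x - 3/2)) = x - 7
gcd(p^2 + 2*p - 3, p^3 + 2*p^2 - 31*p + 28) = p - 1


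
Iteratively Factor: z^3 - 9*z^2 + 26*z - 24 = (z - 2)*(z^2 - 7*z + 12) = (z - 4)*(z - 2)*(z - 3)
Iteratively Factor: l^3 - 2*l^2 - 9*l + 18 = (l - 2)*(l^2 - 9) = (l - 3)*(l - 2)*(l + 3)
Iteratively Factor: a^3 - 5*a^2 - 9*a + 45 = (a + 3)*(a^2 - 8*a + 15) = (a - 3)*(a + 3)*(a - 5)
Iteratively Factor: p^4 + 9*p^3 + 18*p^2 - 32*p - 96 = (p + 3)*(p^3 + 6*p^2 - 32) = (p + 3)*(p + 4)*(p^2 + 2*p - 8) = (p - 2)*(p + 3)*(p + 4)*(p + 4)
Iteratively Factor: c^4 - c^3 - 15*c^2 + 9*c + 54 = (c + 2)*(c^3 - 3*c^2 - 9*c + 27) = (c + 2)*(c + 3)*(c^2 - 6*c + 9) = (c - 3)*(c + 2)*(c + 3)*(c - 3)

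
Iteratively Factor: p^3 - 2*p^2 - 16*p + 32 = (p - 4)*(p^2 + 2*p - 8) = (p - 4)*(p + 4)*(p - 2)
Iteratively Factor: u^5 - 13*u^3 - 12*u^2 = (u + 3)*(u^4 - 3*u^3 - 4*u^2) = u*(u + 3)*(u^3 - 3*u^2 - 4*u) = u*(u - 4)*(u + 3)*(u^2 + u) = u*(u - 4)*(u + 1)*(u + 3)*(u)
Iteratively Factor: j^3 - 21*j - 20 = (j - 5)*(j^2 + 5*j + 4) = (j - 5)*(j + 1)*(j + 4)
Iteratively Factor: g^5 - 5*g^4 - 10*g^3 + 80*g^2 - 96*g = (g - 2)*(g^4 - 3*g^3 - 16*g^2 + 48*g) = g*(g - 2)*(g^3 - 3*g^2 - 16*g + 48) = g*(g - 4)*(g - 2)*(g^2 + g - 12) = g*(g - 4)*(g - 3)*(g - 2)*(g + 4)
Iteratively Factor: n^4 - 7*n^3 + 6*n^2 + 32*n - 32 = (n - 4)*(n^3 - 3*n^2 - 6*n + 8) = (n - 4)*(n + 2)*(n^2 - 5*n + 4) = (n - 4)*(n - 1)*(n + 2)*(n - 4)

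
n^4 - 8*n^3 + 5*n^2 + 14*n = n*(n - 7)*(n - 2)*(n + 1)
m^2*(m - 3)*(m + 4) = m^4 + m^3 - 12*m^2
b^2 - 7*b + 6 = (b - 6)*(b - 1)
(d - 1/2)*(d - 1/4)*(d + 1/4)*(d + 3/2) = d^4 + d^3 - 13*d^2/16 - d/16 + 3/64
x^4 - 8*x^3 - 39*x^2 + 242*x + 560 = (x - 8)*(x - 7)*(x + 2)*(x + 5)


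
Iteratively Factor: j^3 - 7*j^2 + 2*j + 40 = (j - 4)*(j^2 - 3*j - 10) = (j - 4)*(j + 2)*(j - 5)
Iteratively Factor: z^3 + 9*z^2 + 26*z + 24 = (z + 3)*(z^2 + 6*z + 8) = (z + 2)*(z + 3)*(z + 4)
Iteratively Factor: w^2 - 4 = (w - 2)*(w + 2)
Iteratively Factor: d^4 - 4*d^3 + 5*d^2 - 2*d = (d - 2)*(d^3 - 2*d^2 + d) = (d - 2)*(d - 1)*(d^2 - d) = (d - 2)*(d - 1)^2*(d)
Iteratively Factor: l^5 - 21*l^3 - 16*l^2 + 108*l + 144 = (l - 3)*(l^4 + 3*l^3 - 12*l^2 - 52*l - 48) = (l - 3)*(l + 2)*(l^3 + l^2 - 14*l - 24) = (l - 3)*(l + 2)^2*(l^2 - l - 12) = (l - 3)*(l + 2)^2*(l + 3)*(l - 4)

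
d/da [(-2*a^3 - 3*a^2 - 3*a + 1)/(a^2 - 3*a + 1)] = 2*a*(-a^3 + 6*a^2 + 3*a - 4)/(a^4 - 6*a^3 + 11*a^2 - 6*a + 1)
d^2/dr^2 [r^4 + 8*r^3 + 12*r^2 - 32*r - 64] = 12*r^2 + 48*r + 24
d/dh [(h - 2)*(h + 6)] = 2*h + 4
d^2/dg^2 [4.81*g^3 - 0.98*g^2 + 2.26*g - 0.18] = 28.86*g - 1.96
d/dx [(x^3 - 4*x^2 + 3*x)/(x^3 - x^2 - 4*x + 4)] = (3*x^2 - 8*x + 12)/(x^4 - 8*x^2 + 16)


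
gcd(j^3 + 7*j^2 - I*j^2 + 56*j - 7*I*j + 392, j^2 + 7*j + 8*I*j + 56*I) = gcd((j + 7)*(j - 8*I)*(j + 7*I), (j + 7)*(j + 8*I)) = j + 7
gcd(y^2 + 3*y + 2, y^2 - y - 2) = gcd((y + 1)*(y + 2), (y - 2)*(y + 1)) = y + 1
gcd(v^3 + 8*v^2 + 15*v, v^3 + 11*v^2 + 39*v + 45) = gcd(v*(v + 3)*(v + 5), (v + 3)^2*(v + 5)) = v^2 + 8*v + 15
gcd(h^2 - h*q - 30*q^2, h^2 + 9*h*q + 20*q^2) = h + 5*q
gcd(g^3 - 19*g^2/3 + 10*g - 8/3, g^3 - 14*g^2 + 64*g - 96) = g - 4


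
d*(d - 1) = d^2 - d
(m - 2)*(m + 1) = m^2 - m - 2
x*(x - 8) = x^2 - 8*x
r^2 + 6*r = r*(r + 6)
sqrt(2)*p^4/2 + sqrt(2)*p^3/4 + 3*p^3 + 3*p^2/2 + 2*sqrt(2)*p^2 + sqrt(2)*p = p*(p + 1/2)*(p + 2*sqrt(2))*(sqrt(2)*p/2 + 1)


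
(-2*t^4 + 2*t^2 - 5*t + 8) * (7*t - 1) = -14*t^5 + 2*t^4 + 14*t^3 - 37*t^2 + 61*t - 8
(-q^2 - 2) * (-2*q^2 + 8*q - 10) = 2*q^4 - 8*q^3 + 14*q^2 - 16*q + 20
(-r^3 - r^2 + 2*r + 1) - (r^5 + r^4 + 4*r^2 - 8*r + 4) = -r^5 - r^4 - r^3 - 5*r^2 + 10*r - 3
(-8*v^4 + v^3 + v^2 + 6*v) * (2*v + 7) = -16*v^5 - 54*v^4 + 9*v^3 + 19*v^2 + 42*v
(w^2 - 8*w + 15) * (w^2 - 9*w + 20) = w^4 - 17*w^3 + 107*w^2 - 295*w + 300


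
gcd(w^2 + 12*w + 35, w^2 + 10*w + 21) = w + 7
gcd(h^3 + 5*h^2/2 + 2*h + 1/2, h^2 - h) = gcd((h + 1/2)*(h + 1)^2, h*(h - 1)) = 1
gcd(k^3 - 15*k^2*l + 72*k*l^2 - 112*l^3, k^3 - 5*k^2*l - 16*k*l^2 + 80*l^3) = k - 4*l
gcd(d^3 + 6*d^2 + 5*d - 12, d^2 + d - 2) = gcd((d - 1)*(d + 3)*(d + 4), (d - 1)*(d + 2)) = d - 1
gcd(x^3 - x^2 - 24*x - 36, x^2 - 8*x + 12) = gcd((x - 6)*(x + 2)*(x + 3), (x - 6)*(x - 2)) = x - 6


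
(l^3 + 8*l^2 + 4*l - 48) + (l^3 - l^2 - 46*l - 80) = 2*l^3 + 7*l^2 - 42*l - 128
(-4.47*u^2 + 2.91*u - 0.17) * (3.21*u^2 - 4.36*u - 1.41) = -14.3487*u^4 + 28.8303*u^3 - 6.9306*u^2 - 3.3619*u + 0.2397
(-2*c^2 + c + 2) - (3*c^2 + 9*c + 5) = -5*c^2 - 8*c - 3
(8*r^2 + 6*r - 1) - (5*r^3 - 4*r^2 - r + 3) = -5*r^3 + 12*r^2 + 7*r - 4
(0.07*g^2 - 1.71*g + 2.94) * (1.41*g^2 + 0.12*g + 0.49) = 0.0987*g^4 - 2.4027*g^3 + 3.9745*g^2 - 0.4851*g + 1.4406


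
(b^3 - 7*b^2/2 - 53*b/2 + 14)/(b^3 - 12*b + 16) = (2*b^2 - 15*b + 7)/(2*(b^2 - 4*b + 4))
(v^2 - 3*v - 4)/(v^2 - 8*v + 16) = (v + 1)/(v - 4)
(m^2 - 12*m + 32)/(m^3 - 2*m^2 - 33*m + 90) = (m^2 - 12*m + 32)/(m^3 - 2*m^2 - 33*m + 90)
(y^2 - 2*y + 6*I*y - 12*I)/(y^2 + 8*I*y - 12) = (y - 2)/(y + 2*I)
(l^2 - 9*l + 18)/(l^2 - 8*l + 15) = (l - 6)/(l - 5)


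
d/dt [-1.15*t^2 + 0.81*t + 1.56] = 0.81 - 2.3*t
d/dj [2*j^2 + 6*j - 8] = 4*j + 6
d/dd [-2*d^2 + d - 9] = 1 - 4*d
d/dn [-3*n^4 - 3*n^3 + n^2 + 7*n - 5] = -12*n^3 - 9*n^2 + 2*n + 7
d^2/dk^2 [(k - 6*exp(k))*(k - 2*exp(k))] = -8*k*exp(k) + 48*exp(2*k) - 16*exp(k) + 2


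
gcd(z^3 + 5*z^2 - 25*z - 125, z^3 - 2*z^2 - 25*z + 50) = z^2 - 25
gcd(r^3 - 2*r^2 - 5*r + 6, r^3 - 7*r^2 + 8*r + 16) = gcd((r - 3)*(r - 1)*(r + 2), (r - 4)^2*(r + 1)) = 1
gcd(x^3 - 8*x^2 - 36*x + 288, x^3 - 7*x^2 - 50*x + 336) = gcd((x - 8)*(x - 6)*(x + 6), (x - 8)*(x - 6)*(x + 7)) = x^2 - 14*x + 48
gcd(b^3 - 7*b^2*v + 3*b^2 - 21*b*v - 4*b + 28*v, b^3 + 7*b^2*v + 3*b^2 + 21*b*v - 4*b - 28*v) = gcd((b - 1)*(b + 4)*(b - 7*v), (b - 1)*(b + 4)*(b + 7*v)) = b^2 + 3*b - 4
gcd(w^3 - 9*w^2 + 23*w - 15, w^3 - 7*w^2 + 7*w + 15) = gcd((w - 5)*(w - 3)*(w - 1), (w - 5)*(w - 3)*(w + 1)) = w^2 - 8*w + 15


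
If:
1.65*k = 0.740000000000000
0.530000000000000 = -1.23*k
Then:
No Solution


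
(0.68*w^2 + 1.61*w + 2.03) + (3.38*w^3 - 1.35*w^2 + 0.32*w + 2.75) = 3.38*w^3 - 0.67*w^2 + 1.93*w + 4.78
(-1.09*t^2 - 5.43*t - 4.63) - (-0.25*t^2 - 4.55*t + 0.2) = -0.84*t^2 - 0.88*t - 4.83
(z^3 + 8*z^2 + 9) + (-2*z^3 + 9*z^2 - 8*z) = -z^3 + 17*z^2 - 8*z + 9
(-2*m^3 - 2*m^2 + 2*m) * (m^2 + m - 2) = -2*m^5 - 4*m^4 + 4*m^3 + 6*m^2 - 4*m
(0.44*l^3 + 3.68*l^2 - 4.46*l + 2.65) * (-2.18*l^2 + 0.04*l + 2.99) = -0.9592*l^5 - 8.0048*l^4 + 11.1856*l^3 + 5.0478*l^2 - 13.2294*l + 7.9235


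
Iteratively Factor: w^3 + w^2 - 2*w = (w + 2)*(w^2 - w) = w*(w + 2)*(w - 1)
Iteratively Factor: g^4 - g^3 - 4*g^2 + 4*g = (g)*(g^3 - g^2 - 4*g + 4) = g*(g - 2)*(g^2 + g - 2) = g*(g - 2)*(g - 1)*(g + 2)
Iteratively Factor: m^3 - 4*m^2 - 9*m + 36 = (m - 3)*(m^2 - m - 12) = (m - 3)*(m + 3)*(m - 4)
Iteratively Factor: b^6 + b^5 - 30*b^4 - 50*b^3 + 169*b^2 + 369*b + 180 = (b - 3)*(b^5 + 4*b^4 - 18*b^3 - 104*b^2 - 143*b - 60) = (b - 3)*(b + 1)*(b^4 + 3*b^3 - 21*b^2 - 83*b - 60) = (b - 3)*(b + 1)*(b + 4)*(b^3 - b^2 - 17*b - 15) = (b - 3)*(b + 1)*(b + 3)*(b + 4)*(b^2 - 4*b - 5) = (b - 3)*(b + 1)^2*(b + 3)*(b + 4)*(b - 5)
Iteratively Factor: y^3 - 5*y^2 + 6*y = (y - 2)*(y^2 - 3*y) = (y - 3)*(y - 2)*(y)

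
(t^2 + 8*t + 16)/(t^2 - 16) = (t + 4)/(t - 4)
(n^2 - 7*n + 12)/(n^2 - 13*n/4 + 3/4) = 4*(n - 4)/(4*n - 1)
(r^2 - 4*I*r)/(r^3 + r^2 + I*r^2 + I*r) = (r - 4*I)/(r^2 + r + I*r + I)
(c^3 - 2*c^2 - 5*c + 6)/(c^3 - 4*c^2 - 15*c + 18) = (c^2 - c - 6)/(c^2 - 3*c - 18)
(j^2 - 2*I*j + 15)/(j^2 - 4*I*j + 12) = (j^2 - 2*I*j + 15)/(j^2 - 4*I*j + 12)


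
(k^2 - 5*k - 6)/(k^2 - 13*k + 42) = (k + 1)/(k - 7)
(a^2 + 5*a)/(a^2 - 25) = a/(a - 5)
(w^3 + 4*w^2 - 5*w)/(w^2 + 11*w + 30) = w*(w - 1)/(w + 6)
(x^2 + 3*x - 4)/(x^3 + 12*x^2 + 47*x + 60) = (x - 1)/(x^2 + 8*x + 15)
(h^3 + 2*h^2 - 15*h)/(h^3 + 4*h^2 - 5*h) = (h - 3)/(h - 1)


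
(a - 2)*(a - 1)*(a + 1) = a^3 - 2*a^2 - a + 2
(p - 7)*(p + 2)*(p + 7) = p^3 + 2*p^2 - 49*p - 98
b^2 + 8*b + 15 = (b + 3)*(b + 5)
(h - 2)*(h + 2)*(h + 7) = h^3 + 7*h^2 - 4*h - 28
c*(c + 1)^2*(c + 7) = c^4 + 9*c^3 + 15*c^2 + 7*c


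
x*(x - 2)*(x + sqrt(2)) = x^3 - 2*x^2 + sqrt(2)*x^2 - 2*sqrt(2)*x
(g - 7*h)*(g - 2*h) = g^2 - 9*g*h + 14*h^2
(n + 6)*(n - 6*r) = n^2 - 6*n*r + 6*n - 36*r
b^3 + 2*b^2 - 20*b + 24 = (b - 2)^2*(b + 6)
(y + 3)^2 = y^2 + 6*y + 9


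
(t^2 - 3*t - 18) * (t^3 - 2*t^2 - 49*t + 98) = t^5 - 5*t^4 - 61*t^3 + 281*t^2 + 588*t - 1764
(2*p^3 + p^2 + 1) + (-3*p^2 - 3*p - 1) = 2*p^3 - 2*p^2 - 3*p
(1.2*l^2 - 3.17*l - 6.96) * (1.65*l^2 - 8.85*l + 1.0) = 1.98*l^4 - 15.8505*l^3 + 17.7705*l^2 + 58.426*l - 6.96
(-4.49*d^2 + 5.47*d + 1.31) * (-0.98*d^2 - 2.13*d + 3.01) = 4.4002*d^4 + 4.2031*d^3 - 26.4498*d^2 + 13.6744*d + 3.9431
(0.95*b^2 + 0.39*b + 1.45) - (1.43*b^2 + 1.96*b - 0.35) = -0.48*b^2 - 1.57*b + 1.8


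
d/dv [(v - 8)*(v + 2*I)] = 2*v - 8 + 2*I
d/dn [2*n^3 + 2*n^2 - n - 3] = 6*n^2 + 4*n - 1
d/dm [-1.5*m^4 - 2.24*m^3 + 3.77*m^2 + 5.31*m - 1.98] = -6.0*m^3 - 6.72*m^2 + 7.54*m + 5.31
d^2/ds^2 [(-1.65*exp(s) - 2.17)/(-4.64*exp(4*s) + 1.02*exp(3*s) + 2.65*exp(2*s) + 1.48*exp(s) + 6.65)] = (319.71456*exp(8*s) + 661.607392*exp(7*s) - 269.924208*exp(6*s) - 184.511058*exp(5*s) + 1201.118999*exp(4*s) + 986.860634*exp(3*s) - 281.40252*exp(2*s) - 164.449432*exp(s) + 51.609985)*exp(s)/(99.897344*exp(12*s) - 65.880576*exp(11*s) - 156.677952*exp(10*s) - 21.401112*exp(9*s) - 298.006236*exp(8*s) + 271.918974*exp(7*s) + 457.732523*exp(6*s) + 128.269056*exp(5*s) + 397.831605*exp(4*s) - 295.050442*exp(3*s) - 395.267355*exp(2*s) - 196.3479*exp(s) - 294.079625)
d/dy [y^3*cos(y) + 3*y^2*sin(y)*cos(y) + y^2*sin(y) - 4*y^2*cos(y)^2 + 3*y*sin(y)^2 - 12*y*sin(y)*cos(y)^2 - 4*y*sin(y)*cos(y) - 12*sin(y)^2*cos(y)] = -y^3*sin(y) + 4*y^2*sin(2*y) + 4*y^2*cos(y) + 3*y^2*cos(2*y) + 2*y*sin(y) + 6*y*sin(2*y) - 3*y*cos(y) - 8*y*cos(2*y) - 9*y*cos(3*y) - 4*y - 2*sin(2*y) - 12*sin(3*y) - 3*cos(2*y)/2 + 3/2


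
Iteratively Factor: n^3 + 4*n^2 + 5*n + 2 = (n + 1)*(n^2 + 3*n + 2) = (n + 1)*(n + 2)*(n + 1)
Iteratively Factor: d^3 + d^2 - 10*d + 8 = (d - 2)*(d^2 + 3*d - 4) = (d - 2)*(d - 1)*(d + 4)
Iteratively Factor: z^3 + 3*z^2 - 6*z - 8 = (z - 2)*(z^2 + 5*z + 4) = (z - 2)*(z + 4)*(z + 1)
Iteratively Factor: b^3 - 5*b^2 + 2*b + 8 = (b + 1)*(b^2 - 6*b + 8) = (b - 4)*(b + 1)*(b - 2)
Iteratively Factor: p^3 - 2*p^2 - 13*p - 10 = (p + 2)*(p^2 - 4*p - 5) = (p - 5)*(p + 2)*(p + 1)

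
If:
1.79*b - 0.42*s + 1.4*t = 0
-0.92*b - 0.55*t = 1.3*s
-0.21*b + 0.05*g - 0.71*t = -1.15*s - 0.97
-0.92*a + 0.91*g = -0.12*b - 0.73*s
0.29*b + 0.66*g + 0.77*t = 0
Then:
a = -1.74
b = -1.58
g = -1.74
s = 0.23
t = 2.09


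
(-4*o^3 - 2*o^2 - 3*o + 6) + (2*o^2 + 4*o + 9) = -4*o^3 + o + 15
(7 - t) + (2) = 9 - t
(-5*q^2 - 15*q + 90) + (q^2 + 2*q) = -4*q^2 - 13*q + 90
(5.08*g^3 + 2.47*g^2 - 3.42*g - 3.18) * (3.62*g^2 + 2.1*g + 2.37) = 18.3896*g^5 + 19.6094*g^4 + 4.8462*g^3 - 12.8397*g^2 - 14.7834*g - 7.5366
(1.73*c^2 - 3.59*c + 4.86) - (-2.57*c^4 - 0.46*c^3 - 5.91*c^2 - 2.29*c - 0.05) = 2.57*c^4 + 0.46*c^3 + 7.64*c^2 - 1.3*c + 4.91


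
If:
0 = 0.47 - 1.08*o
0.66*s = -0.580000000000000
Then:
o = 0.44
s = -0.88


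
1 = 1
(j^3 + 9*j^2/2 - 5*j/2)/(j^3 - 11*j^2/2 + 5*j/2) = (j + 5)/(j - 5)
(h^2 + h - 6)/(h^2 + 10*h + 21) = (h - 2)/(h + 7)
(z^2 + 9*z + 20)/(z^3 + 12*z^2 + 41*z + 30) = (z + 4)/(z^2 + 7*z + 6)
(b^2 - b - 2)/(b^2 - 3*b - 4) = (b - 2)/(b - 4)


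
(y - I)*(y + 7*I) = y^2 + 6*I*y + 7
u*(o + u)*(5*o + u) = 5*o^2*u + 6*o*u^2 + u^3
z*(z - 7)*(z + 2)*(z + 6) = z^4 + z^3 - 44*z^2 - 84*z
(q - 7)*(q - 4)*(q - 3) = q^3 - 14*q^2 + 61*q - 84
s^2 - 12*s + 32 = (s - 8)*(s - 4)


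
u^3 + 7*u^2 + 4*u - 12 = (u - 1)*(u + 2)*(u + 6)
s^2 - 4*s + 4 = (s - 2)^2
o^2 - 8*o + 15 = (o - 5)*(o - 3)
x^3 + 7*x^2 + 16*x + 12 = (x + 2)^2*(x + 3)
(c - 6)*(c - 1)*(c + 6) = c^3 - c^2 - 36*c + 36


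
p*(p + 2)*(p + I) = p^3 + 2*p^2 + I*p^2 + 2*I*p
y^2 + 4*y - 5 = (y - 1)*(y + 5)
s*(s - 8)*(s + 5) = s^3 - 3*s^2 - 40*s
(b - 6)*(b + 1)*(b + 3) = b^3 - 2*b^2 - 21*b - 18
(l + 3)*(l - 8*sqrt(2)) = l^2 - 8*sqrt(2)*l + 3*l - 24*sqrt(2)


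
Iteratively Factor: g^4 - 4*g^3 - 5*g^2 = (g - 5)*(g^3 + g^2) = (g - 5)*(g + 1)*(g^2) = g*(g - 5)*(g + 1)*(g)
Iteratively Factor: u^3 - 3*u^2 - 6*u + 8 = (u + 2)*(u^2 - 5*u + 4) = (u - 1)*(u + 2)*(u - 4)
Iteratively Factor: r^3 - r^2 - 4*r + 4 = (r + 2)*(r^2 - 3*r + 2) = (r - 2)*(r + 2)*(r - 1)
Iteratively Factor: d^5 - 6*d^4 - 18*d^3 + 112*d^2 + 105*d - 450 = (d - 5)*(d^4 - d^3 - 23*d^2 - 3*d + 90) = (d - 5)*(d - 2)*(d^3 + d^2 - 21*d - 45) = (d - 5)^2*(d - 2)*(d^2 + 6*d + 9) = (d - 5)^2*(d - 2)*(d + 3)*(d + 3)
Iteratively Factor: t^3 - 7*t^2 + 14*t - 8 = (t - 2)*(t^2 - 5*t + 4) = (t - 2)*(t - 1)*(t - 4)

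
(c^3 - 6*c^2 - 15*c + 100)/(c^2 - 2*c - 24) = (c^2 - 10*c + 25)/(c - 6)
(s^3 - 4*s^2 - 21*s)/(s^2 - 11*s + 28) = s*(s + 3)/(s - 4)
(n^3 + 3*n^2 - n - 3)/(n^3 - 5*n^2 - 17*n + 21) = (n + 1)/(n - 7)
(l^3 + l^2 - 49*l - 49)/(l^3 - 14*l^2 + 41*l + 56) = (l + 7)/(l - 8)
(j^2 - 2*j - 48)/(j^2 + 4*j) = (j^2 - 2*j - 48)/(j*(j + 4))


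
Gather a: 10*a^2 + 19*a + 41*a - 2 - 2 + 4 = 10*a^2 + 60*a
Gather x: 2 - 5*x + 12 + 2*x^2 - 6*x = 2*x^2 - 11*x + 14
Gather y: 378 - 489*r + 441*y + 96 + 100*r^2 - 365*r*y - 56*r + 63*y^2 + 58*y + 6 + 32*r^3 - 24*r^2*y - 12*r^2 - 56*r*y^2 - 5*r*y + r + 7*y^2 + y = 32*r^3 + 88*r^2 - 544*r + y^2*(70 - 56*r) + y*(-24*r^2 - 370*r + 500) + 480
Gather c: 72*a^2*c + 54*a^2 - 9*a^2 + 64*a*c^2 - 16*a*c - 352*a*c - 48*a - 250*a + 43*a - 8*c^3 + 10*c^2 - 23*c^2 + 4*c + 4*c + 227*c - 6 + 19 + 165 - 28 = 45*a^2 - 255*a - 8*c^3 + c^2*(64*a - 13) + c*(72*a^2 - 368*a + 235) + 150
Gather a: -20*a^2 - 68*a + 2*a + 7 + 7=-20*a^2 - 66*a + 14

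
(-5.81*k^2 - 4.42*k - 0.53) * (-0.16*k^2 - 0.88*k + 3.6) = 0.9296*k^4 + 5.82*k^3 - 16.9416*k^2 - 15.4456*k - 1.908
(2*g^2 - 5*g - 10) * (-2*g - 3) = -4*g^3 + 4*g^2 + 35*g + 30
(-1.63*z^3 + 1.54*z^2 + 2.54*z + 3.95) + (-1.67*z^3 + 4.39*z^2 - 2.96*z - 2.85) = -3.3*z^3 + 5.93*z^2 - 0.42*z + 1.1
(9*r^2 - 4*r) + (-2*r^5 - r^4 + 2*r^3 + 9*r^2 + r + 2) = -2*r^5 - r^4 + 2*r^3 + 18*r^2 - 3*r + 2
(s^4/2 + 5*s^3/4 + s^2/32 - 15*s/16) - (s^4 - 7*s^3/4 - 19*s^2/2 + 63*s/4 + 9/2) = -s^4/2 + 3*s^3 + 305*s^2/32 - 267*s/16 - 9/2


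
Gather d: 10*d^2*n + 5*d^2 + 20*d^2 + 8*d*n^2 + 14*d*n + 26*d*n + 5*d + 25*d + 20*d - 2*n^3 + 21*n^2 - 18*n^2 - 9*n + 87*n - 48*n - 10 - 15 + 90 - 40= d^2*(10*n + 25) + d*(8*n^2 + 40*n + 50) - 2*n^3 + 3*n^2 + 30*n + 25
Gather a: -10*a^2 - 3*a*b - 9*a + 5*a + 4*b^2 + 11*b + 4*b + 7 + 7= -10*a^2 + a*(-3*b - 4) + 4*b^2 + 15*b + 14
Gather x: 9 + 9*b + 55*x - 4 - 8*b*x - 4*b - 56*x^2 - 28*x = 5*b - 56*x^2 + x*(27 - 8*b) + 5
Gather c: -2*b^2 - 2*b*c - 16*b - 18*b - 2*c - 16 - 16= -2*b^2 - 34*b + c*(-2*b - 2) - 32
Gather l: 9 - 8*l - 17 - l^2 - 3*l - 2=-l^2 - 11*l - 10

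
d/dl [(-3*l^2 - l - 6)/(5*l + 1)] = (-15*l^2 - 6*l + 29)/(25*l^2 + 10*l + 1)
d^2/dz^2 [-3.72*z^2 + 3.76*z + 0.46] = -7.44000000000000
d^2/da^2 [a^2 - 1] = 2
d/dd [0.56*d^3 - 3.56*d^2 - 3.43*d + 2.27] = 1.68*d^2 - 7.12*d - 3.43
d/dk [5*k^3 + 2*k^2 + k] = 15*k^2 + 4*k + 1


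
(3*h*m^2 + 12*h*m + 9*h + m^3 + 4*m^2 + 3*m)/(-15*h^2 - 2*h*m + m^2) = (-m^2 - 4*m - 3)/(5*h - m)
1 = 1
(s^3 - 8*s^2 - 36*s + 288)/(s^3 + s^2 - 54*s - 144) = (s - 6)/(s + 3)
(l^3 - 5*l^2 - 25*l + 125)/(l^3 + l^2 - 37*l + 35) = (l^2 - 25)/(l^2 + 6*l - 7)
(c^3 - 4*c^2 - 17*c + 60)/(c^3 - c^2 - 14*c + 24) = (c - 5)/(c - 2)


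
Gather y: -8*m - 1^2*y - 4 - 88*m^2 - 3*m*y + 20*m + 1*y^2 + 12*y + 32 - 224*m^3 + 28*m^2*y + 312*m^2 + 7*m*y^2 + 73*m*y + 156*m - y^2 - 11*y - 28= -224*m^3 + 224*m^2 + 7*m*y^2 + 168*m + y*(28*m^2 + 70*m)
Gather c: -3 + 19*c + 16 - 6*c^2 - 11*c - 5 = -6*c^2 + 8*c + 8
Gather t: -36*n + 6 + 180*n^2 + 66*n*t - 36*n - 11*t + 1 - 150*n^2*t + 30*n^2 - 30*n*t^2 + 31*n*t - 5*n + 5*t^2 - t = 210*n^2 - 77*n + t^2*(5 - 30*n) + t*(-150*n^2 + 97*n - 12) + 7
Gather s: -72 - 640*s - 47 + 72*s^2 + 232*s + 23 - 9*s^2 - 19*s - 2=63*s^2 - 427*s - 98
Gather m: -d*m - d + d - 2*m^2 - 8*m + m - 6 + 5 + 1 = -2*m^2 + m*(-d - 7)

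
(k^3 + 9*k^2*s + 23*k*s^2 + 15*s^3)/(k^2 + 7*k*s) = (k^3 + 9*k^2*s + 23*k*s^2 + 15*s^3)/(k*(k + 7*s))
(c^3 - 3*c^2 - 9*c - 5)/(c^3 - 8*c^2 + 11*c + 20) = (c + 1)/(c - 4)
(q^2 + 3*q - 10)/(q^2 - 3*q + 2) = (q + 5)/(q - 1)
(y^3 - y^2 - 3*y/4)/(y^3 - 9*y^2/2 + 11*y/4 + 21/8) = 2*y/(2*y - 7)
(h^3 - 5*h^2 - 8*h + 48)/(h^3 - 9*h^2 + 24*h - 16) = (h + 3)/(h - 1)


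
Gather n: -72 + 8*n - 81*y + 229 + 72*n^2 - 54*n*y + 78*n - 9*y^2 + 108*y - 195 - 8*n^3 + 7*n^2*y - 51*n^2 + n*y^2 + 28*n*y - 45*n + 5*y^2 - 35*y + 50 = -8*n^3 + n^2*(7*y + 21) + n*(y^2 - 26*y + 41) - 4*y^2 - 8*y + 12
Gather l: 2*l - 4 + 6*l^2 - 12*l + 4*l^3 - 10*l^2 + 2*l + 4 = 4*l^3 - 4*l^2 - 8*l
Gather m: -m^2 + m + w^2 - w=-m^2 + m + w^2 - w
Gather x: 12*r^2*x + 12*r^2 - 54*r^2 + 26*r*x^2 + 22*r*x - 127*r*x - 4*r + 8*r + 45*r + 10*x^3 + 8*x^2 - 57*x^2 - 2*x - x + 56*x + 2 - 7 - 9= -42*r^2 + 49*r + 10*x^3 + x^2*(26*r - 49) + x*(12*r^2 - 105*r + 53) - 14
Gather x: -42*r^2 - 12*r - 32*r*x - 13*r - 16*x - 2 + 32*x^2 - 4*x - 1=-42*r^2 - 25*r + 32*x^2 + x*(-32*r - 20) - 3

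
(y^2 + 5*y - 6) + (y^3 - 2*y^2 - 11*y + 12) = y^3 - y^2 - 6*y + 6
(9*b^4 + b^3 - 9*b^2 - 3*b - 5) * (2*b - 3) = 18*b^5 - 25*b^4 - 21*b^3 + 21*b^2 - b + 15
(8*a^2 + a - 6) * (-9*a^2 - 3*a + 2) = -72*a^4 - 33*a^3 + 67*a^2 + 20*a - 12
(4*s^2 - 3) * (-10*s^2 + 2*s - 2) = -40*s^4 + 8*s^3 + 22*s^2 - 6*s + 6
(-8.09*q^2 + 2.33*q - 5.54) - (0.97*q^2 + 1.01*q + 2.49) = -9.06*q^2 + 1.32*q - 8.03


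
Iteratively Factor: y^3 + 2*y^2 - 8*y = (y + 4)*(y^2 - 2*y) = y*(y + 4)*(y - 2)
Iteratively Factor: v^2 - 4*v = (v - 4)*(v)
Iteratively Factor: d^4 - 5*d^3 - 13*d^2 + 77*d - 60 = (d + 4)*(d^3 - 9*d^2 + 23*d - 15) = (d - 5)*(d + 4)*(d^2 - 4*d + 3) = (d - 5)*(d - 1)*(d + 4)*(d - 3)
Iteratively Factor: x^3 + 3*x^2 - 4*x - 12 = (x + 3)*(x^2 - 4) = (x - 2)*(x + 3)*(x + 2)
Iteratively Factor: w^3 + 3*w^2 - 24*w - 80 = (w - 5)*(w^2 + 8*w + 16) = (w - 5)*(w + 4)*(w + 4)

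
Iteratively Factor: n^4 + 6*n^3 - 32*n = (n - 2)*(n^3 + 8*n^2 + 16*n) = n*(n - 2)*(n^2 + 8*n + 16) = n*(n - 2)*(n + 4)*(n + 4)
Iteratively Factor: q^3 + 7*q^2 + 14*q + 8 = (q + 4)*(q^2 + 3*q + 2) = (q + 2)*(q + 4)*(q + 1)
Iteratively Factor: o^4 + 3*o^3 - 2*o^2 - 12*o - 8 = (o + 2)*(o^3 + o^2 - 4*o - 4) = (o - 2)*(o + 2)*(o^2 + 3*o + 2) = (o - 2)*(o + 1)*(o + 2)*(o + 2)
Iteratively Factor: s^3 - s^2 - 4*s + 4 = (s - 1)*(s^2 - 4) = (s - 1)*(s + 2)*(s - 2)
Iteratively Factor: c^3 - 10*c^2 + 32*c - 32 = (c - 2)*(c^2 - 8*c + 16) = (c - 4)*(c - 2)*(c - 4)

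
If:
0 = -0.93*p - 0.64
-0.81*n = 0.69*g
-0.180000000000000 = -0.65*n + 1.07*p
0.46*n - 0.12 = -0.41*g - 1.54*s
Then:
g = 1.00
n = -0.86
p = -0.69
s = 0.07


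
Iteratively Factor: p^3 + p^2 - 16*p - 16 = (p - 4)*(p^2 + 5*p + 4) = (p - 4)*(p + 1)*(p + 4)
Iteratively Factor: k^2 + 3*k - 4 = (k + 4)*(k - 1)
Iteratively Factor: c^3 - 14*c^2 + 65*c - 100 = (c - 5)*(c^2 - 9*c + 20) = (c - 5)^2*(c - 4)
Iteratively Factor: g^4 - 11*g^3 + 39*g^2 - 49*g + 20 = (g - 5)*(g^3 - 6*g^2 + 9*g - 4) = (g - 5)*(g - 1)*(g^2 - 5*g + 4) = (g - 5)*(g - 4)*(g - 1)*(g - 1)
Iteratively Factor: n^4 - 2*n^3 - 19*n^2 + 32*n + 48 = (n + 1)*(n^3 - 3*n^2 - 16*n + 48) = (n - 4)*(n + 1)*(n^2 + n - 12) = (n - 4)*(n + 1)*(n + 4)*(n - 3)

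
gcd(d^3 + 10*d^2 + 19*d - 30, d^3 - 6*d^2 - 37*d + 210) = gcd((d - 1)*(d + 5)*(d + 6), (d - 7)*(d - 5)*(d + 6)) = d + 6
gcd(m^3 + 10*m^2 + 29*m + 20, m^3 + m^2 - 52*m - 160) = m^2 + 9*m + 20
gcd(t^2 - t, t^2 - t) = t^2 - t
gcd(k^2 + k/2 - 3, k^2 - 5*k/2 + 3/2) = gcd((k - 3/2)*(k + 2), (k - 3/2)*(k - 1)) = k - 3/2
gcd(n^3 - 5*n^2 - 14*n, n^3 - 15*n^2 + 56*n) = n^2 - 7*n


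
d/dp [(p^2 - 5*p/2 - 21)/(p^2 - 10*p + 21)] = 3*(-5*p^2 + 56*p - 175)/(2*(p^4 - 20*p^3 + 142*p^2 - 420*p + 441))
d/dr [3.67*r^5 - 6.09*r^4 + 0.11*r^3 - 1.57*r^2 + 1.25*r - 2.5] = 18.35*r^4 - 24.36*r^3 + 0.33*r^2 - 3.14*r + 1.25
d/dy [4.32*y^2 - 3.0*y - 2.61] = 8.64*y - 3.0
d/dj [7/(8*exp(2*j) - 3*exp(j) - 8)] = (21 - 112*exp(j))*exp(j)/(-8*exp(2*j) + 3*exp(j) + 8)^2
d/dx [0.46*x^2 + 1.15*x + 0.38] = 0.92*x + 1.15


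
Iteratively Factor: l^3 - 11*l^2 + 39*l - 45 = (l - 5)*(l^2 - 6*l + 9) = (l - 5)*(l - 3)*(l - 3)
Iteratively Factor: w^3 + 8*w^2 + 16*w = (w + 4)*(w^2 + 4*w) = (w + 4)^2*(w)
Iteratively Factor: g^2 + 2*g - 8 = (g - 2)*(g + 4)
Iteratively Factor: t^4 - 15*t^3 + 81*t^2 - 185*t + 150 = (t - 5)*(t^3 - 10*t^2 + 31*t - 30) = (t - 5)*(t - 2)*(t^2 - 8*t + 15) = (t - 5)^2*(t - 2)*(t - 3)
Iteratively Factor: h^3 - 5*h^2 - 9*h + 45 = (h - 3)*(h^2 - 2*h - 15) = (h - 5)*(h - 3)*(h + 3)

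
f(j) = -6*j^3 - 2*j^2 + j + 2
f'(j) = -18*j^2 - 4*j + 1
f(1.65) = -28.75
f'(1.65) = -54.60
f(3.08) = -189.20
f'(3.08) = -182.08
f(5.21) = -895.60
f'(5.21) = -508.43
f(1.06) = -6.33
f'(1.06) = -23.46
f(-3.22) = 178.36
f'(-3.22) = -172.75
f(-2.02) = 41.27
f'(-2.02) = -64.37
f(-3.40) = 211.30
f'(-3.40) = -193.48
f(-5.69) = 1036.88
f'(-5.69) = -559.01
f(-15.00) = 19787.00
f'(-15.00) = -3989.00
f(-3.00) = 143.00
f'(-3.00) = -149.00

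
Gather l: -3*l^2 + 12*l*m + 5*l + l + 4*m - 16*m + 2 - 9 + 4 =-3*l^2 + l*(12*m + 6) - 12*m - 3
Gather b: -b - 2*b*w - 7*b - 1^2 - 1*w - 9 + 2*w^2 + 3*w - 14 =b*(-2*w - 8) + 2*w^2 + 2*w - 24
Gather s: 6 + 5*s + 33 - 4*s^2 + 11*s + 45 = -4*s^2 + 16*s + 84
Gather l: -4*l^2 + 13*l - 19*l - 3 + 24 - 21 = -4*l^2 - 6*l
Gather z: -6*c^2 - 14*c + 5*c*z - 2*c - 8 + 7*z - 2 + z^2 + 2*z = -6*c^2 - 16*c + z^2 + z*(5*c + 9) - 10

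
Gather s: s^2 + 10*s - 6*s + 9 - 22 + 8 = s^2 + 4*s - 5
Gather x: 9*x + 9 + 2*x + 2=11*x + 11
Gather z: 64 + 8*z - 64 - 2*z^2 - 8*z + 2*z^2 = 0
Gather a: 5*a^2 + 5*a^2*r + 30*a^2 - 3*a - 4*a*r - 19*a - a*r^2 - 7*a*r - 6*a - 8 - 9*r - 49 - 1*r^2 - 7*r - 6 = a^2*(5*r + 35) + a*(-r^2 - 11*r - 28) - r^2 - 16*r - 63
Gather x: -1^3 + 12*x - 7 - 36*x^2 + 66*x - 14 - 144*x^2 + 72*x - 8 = -180*x^2 + 150*x - 30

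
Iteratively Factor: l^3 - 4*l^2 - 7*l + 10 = (l - 5)*(l^2 + l - 2) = (l - 5)*(l - 1)*(l + 2)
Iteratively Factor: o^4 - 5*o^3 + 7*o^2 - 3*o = (o - 3)*(o^3 - 2*o^2 + o) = (o - 3)*(o - 1)*(o^2 - o) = (o - 3)*(o - 1)^2*(o)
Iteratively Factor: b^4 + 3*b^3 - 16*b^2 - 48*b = (b)*(b^3 + 3*b^2 - 16*b - 48) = b*(b - 4)*(b^2 + 7*b + 12) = b*(b - 4)*(b + 4)*(b + 3)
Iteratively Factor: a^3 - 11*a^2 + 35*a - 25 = (a - 5)*(a^2 - 6*a + 5) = (a - 5)^2*(a - 1)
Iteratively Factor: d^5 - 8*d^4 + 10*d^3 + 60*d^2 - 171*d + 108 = (d - 3)*(d^4 - 5*d^3 - 5*d^2 + 45*d - 36) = (d - 3)^2*(d^3 - 2*d^2 - 11*d + 12) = (d - 4)*(d - 3)^2*(d^2 + 2*d - 3) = (d - 4)*(d - 3)^2*(d + 3)*(d - 1)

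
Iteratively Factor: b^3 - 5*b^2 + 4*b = (b)*(b^2 - 5*b + 4) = b*(b - 1)*(b - 4)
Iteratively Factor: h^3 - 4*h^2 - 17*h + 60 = (h - 3)*(h^2 - h - 20) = (h - 3)*(h + 4)*(h - 5)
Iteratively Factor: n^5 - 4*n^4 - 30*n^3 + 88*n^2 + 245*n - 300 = (n - 1)*(n^4 - 3*n^3 - 33*n^2 + 55*n + 300) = (n - 1)*(n + 3)*(n^3 - 6*n^2 - 15*n + 100) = (n - 5)*(n - 1)*(n + 3)*(n^2 - n - 20) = (n - 5)*(n - 1)*(n + 3)*(n + 4)*(n - 5)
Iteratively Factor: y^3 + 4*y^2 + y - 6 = (y + 3)*(y^2 + y - 2) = (y + 2)*(y + 3)*(y - 1)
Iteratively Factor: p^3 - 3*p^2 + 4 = (p - 2)*(p^2 - p - 2) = (p - 2)*(p + 1)*(p - 2)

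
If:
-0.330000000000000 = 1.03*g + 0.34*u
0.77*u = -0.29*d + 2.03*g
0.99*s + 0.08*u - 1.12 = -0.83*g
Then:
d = -4.96585202544359*u - 2.24271844660194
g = -0.330097087378641*u - 0.320388349514563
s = 0.195939982347749*u + 1.39992154555261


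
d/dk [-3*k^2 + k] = 1 - 6*k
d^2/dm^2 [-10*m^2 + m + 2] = -20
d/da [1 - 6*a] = -6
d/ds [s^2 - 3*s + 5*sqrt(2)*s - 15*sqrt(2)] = 2*s - 3 + 5*sqrt(2)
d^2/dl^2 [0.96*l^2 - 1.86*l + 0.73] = 1.92000000000000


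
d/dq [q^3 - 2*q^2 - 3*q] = 3*q^2 - 4*q - 3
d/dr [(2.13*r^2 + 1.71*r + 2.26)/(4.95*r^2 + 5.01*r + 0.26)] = (2.2068*r^2 - 21.2664*r - 10.878)/(24.5025*r^4 + 49.599*r^3 + 27.6741*r^2 + 2.6052*r + 0.0676)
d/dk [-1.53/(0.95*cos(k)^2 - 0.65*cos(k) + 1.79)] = (0.9945 - 2.907*cos(k))*sin(k)/(0.95*cos(k)^2 - 0.65*cos(k) + 1.79)^2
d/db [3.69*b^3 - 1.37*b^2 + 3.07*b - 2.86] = 11.07*b^2 - 2.74*b + 3.07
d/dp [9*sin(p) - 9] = 9*cos(p)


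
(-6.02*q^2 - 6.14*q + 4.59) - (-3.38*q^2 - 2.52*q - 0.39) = -2.64*q^2 - 3.62*q + 4.98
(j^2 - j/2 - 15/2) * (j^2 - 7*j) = j^4 - 15*j^3/2 - 4*j^2 + 105*j/2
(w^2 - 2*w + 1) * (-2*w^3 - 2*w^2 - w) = -2*w^5 + 2*w^4 + w^3 - w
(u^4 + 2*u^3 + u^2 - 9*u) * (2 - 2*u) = -2*u^5 - 2*u^4 + 2*u^3 + 20*u^2 - 18*u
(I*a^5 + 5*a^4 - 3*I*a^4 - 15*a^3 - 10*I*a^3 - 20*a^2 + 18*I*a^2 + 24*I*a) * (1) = I*a^5 + 5*a^4 - 3*I*a^4 - 15*a^3 - 10*I*a^3 - 20*a^2 + 18*I*a^2 + 24*I*a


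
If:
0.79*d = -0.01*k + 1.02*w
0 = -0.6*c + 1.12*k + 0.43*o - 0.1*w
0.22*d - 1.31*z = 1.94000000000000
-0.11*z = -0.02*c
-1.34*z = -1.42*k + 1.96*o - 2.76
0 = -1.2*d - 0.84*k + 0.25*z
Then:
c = -6.30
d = 2.00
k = -3.19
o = -0.12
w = 1.52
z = -1.15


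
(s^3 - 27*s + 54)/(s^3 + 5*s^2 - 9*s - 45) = (s^2 + 3*s - 18)/(s^2 + 8*s + 15)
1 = 1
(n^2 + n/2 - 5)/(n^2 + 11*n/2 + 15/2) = (n - 2)/(n + 3)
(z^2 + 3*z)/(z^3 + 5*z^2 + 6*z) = 1/(z + 2)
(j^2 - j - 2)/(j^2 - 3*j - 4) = (j - 2)/(j - 4)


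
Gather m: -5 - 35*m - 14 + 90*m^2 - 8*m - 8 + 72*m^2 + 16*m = 162*m^2 - 27*m - 27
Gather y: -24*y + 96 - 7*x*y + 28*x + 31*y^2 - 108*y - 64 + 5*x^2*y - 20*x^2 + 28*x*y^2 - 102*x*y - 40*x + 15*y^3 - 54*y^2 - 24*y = -20*x^2 - 12*x + 15*y^3 + y^2*(28*x - 23) + y*(5*x^2 - 109*x - 156) + 32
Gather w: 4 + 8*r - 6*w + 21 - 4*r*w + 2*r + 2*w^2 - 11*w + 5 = 10*r + 2*w^2 + w*(-4*r - 17) + 30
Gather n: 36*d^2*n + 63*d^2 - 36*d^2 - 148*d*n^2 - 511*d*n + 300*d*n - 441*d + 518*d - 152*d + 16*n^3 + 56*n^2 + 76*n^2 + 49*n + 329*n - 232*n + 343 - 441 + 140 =27*d^2 - 75*d + 16*n^3 + n^2*(132 - 148*d) + n*(36*d^2 - 211*d + 146) + 42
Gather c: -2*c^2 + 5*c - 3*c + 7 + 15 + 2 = -2*c^2 + 2*c + 24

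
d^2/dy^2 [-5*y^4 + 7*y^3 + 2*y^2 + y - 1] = -60*y^2 + 42*y + 4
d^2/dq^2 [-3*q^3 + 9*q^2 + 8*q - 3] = 18 - 18*q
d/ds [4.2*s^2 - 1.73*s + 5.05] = 8.4*s - 1.73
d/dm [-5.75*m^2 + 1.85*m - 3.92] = 1.85 - 11.5*m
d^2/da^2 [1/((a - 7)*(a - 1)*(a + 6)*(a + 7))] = 2*(10*a^6 + 75*a^5 - 345*a^4 - 2690*a^3 + 3636*a^2 + 36015*a + 76195)/(a^12 + 15*a^11 - 90*a^10 - 2260*a^9 - 1518*a^8 + 116670*a^7 + 342980*a^6 - 2240280*a^5 - 9137667*a^4 + 10360315*a^3 + 38680110*a^2 - 63530460*a + 25412184)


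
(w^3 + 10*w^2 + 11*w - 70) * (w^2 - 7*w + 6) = w^5 + 3*w^4 - 53*w^3 - 87*w^2 + 556*w - 420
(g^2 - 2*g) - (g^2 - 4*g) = 2*g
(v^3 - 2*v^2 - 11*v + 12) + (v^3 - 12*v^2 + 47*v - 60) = 2*v^3 - 14*v^2 + 36*v - 48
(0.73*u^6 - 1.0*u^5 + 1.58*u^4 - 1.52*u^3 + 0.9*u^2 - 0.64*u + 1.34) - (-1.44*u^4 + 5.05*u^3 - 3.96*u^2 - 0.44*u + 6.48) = 0.73*u^6 - 1.0*u^5 + 3.02*u^4 - 6.57*u^3 + 4.86*u^2 - 0.2*u - 5.14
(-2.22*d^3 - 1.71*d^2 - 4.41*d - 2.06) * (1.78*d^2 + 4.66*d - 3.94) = -3.9516*d^5 - 13.389*d^4 - 7.0716*d^3 - 17.48*d^2 + 7.7758*d + 8.1164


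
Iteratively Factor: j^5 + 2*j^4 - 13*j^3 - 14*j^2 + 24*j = (j - 3)*(j^4 + 5*j^3 + 2*j^2 - 8*j) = (j - 3)*(j + 2)*(j^3 + 3*j^2 - 4*j) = j*(j - 3)*(j + 2)*(j^2 + 3*j - 4) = j*(j - 3)*(j - 1)*(j + 2)*(j + 4)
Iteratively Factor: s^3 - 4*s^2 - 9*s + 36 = (s - 3)*(s^2 - s - 12) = (s - 4)*(s - 3)*(s + 3)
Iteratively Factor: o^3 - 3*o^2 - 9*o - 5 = (o + 1)*(o^2 - 4*o - 5) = (o - 5)*(o + 1)*(o + 1)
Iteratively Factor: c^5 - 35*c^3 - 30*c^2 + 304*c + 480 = (c - 5)*(c^4 + 5*c^3 - 10*c^2 - 80*c - 96) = (c - 5)*(c + 3)*(c^3 + 2*c^2 - 16*c - 32) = (c - 5)*(c + 2)*(c + 3)*(c^2 - 16) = (c - 5)*(c + 2)*(c + 3)*(c + 4)*(c - 4)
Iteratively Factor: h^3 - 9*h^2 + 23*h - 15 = (h - 1)*(h^2 - 8*h + 15) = (h - 3)*(h - 1)*(h - 5)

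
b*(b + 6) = b^2 + 6*b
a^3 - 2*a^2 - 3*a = a*(a - 3)*(a + 1)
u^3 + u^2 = u^2*(u + 1)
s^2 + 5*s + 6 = (s + 2)*(s + 3)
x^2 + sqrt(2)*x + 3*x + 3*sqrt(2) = (x + 3)*(x + sqrt(2))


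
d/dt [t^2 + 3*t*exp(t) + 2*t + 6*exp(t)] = 3*t*exp(t) + 2*t + 9*exp(t) + 2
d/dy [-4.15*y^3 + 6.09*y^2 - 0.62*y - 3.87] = -12.45*y^2 + 12.18*y - 0.62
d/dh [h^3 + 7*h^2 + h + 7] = 3*h^2 + 14*h + 1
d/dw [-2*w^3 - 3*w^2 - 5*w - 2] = -6*w^2 - 6*w - 5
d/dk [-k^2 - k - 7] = -2*k - 1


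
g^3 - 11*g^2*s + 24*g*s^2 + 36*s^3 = (g - 6*s)^2*(g + s)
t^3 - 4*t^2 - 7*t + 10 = (t - 5)*(t - 1)*(t + 2)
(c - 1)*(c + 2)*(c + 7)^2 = c^4 + 15*c^3 + 61*c^2 + 21*c - 98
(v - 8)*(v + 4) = v^2 - 4*v - 32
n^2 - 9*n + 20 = (n - 5)*(n - 4)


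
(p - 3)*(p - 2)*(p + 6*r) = p^3 + 6*p^2*r - 5*p^2 - 30*p*r + 6*p + 36*r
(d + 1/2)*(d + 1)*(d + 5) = d^3 + 13*d^2/2 + 8*d + 5/2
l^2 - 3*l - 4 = (l - 4)*(l + 1)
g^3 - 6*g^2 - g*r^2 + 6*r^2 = (g - 6)*(g - r)*(g + r)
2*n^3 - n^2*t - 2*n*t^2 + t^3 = (-2*n + t)*(-n + t)*(n + t)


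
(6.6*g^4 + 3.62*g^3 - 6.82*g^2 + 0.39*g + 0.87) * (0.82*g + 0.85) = 5.412*g^5 + 8.5784*g^4 - 2.5154*g^3 - 5.4772*g^2 + 1.0449*g + 0.7395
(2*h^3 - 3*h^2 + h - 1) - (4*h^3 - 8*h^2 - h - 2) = -2*h^3 + 5*h^2 + 2*h + 1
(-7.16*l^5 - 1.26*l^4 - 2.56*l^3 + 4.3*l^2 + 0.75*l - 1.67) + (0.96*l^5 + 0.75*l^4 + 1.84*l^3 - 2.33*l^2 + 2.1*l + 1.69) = -6.2*l^5 - 0.51*l^4 - 0.72*l^3 + 1.97*l^2 + 2.85*l + 0.02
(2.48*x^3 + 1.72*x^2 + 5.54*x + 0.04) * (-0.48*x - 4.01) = -1.1904*x^4 - 10.7704*x^3 - 9.5564*x^2 - 22.2346*x - 0.1604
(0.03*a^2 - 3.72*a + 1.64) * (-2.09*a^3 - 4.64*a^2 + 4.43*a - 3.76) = -0.0627*a^5 + 7.6356*a^4 + 13.9661*a^3 - 24.202*a^2 + 21.2524*a - 6.1664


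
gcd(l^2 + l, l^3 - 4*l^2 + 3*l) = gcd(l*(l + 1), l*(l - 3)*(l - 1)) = l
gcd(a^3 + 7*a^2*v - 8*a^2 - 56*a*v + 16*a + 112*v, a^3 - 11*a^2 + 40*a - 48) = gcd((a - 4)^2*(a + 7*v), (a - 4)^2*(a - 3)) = a^2 - 8*a + 16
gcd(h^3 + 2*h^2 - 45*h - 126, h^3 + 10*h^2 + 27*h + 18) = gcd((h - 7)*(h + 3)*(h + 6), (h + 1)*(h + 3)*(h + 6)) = h^2 + 9*h + 18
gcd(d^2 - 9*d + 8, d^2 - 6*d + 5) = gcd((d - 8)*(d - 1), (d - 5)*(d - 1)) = d - 1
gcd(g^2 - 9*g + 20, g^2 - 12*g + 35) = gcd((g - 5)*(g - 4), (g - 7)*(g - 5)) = g - 5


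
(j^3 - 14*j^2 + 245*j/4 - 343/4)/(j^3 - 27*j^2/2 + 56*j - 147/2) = (j - 7/2)/(j - 3)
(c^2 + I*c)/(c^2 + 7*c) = (c + I)/(c + 7)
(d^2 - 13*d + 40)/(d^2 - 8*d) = (d - 5)/d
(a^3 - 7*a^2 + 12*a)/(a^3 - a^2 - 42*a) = (-a^2 + 7*a - 12)/(-a^2 + a + 42)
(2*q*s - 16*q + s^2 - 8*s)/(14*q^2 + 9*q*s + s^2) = (s - 8)/(7*q + s)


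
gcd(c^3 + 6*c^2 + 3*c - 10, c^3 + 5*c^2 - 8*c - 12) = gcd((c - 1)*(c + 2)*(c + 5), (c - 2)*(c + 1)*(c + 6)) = 1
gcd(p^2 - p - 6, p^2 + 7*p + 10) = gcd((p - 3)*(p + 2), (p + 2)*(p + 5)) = p + 2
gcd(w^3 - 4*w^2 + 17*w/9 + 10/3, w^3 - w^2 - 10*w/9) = w^2 - w - 10/9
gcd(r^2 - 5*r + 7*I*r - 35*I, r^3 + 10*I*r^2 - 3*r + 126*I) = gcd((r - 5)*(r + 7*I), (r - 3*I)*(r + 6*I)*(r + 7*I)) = r + 7*I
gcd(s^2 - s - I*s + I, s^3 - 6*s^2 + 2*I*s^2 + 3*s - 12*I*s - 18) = s - I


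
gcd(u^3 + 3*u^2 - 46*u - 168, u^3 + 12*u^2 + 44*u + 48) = u^2 + 10*u + 24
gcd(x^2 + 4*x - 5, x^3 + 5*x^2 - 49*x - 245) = x + 5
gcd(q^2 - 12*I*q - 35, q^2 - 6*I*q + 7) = q - 7*I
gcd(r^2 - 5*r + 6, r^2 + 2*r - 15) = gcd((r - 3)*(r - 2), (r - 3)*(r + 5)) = r - 3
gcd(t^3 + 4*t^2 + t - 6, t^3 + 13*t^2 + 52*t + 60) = t + 2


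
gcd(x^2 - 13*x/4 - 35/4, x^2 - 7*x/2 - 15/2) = x - 5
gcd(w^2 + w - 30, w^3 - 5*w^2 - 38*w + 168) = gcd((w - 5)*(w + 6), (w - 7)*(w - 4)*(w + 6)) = w + 6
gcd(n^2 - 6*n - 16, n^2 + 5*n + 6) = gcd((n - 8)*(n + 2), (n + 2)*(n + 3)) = n + 2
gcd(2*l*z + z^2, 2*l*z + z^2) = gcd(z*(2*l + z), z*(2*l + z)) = 2*l*z + z^2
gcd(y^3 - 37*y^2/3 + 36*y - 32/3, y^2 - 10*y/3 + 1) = y - 1/3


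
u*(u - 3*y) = u^2 - 3*u*y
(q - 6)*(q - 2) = q^2 - 8*q + 12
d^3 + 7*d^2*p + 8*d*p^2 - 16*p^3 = (d - p)*(d + 4*p)^2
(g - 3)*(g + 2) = g^2 - g - 6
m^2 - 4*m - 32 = (m - 8)*(m + 4)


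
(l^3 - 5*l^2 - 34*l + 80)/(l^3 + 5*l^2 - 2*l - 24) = (l^2 - 3*l - 40)/(l^2 + 7*l + 12)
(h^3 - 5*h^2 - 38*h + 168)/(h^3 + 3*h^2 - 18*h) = (h^2 - 11*h + 28)/(h*(h - 3))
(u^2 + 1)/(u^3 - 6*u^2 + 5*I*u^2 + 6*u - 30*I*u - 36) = (u + I)/(u^2 + 6*u*(-1 + I) - 36*I)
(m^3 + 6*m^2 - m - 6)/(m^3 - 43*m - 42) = (m - 1)/(m - 7)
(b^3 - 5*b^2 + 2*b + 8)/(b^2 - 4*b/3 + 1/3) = 3*(b^3 - 5*b^2 + 2*b + 8)/(3*b^2 - 4*b + 1)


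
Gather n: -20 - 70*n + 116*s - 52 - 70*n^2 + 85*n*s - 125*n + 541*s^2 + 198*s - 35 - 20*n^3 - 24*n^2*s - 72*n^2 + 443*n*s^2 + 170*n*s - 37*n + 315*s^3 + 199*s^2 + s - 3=-20*n^3 + n^2*(-24*s - 142) + n*(443*s^2 + 255*s - 232) + 315*s^3 + 740*s^2 + 315*s - 110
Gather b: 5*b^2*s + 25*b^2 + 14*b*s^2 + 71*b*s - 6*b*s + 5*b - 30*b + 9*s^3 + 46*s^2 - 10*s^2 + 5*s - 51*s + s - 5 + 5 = b^2*(5*s + 25) + b*(14*s^2 + 65*s - 25) + 9*s^3 + 36*s^2 - 45*s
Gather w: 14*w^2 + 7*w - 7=14*w^2 + 7*w - 7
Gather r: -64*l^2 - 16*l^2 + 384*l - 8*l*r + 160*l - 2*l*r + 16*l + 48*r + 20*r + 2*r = -80*l^2 + 560*l + r*(70 - 10*l)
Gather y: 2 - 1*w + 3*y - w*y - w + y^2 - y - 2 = -2*w + y^2 + y*(2 - w)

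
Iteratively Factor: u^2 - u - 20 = (u + 4)*(u - 5)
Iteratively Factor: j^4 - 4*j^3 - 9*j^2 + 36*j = (j - 4)*(j^3 - 9*j) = j*(j - 4)*(j^2 - 9) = j*(j - 4)*(j + 3)*(j - 3)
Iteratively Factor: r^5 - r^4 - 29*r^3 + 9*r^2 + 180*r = (r + 4)*(r^4 - 5*r^3 - 9*r^2 + 45*r) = (r - 3)*(r + 4)*(r^3 - 2*r^2 - 15*r) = (r - 3)*(r + 3)*(r + 4)*(r^2 - 5*r) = r*(r - 3)*(r + 3)*(r + 4)*(r - 5)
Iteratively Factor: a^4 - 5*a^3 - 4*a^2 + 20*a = (a - 5)*(a^3 - 4*a) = (a - 5)*(a - 2)*(a^2 + 2*a) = a*(a - 5)*(a - 2)*(a + 2)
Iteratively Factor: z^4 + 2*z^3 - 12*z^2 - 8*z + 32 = (z + 2)*(z^3 - 12*z + 16) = (z - 2)*(z + 2)*(z^2 + 2*z - 8) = (z - 2)*(z + 2)*(z + 4)*(z - 2)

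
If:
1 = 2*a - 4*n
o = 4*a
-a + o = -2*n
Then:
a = 1/8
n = -3/16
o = 1/2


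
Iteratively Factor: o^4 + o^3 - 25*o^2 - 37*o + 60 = (o + 3)*(o^3 - 2*o^2 - 19*o + 20) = (o - 5)*(o + 3)*(o^2 + 3*o - 4) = (o - 5)*(o - 1)*(o + 3)*(o + 4)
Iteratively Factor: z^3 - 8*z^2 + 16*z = (z - 4)*(z^2 - 4*z) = z*(z - 4)*(z - 4)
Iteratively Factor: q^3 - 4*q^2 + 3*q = (q)*(q^2 - 4*q + 3) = q*(q - 1)*(q - 3)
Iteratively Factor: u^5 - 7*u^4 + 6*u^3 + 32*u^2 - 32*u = (u - 4)*(u^4 - 3*u^3 - 6*u^2 + 8*u) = u*(u - 4)*(u^3 - 3*u^2 - 6*u + 8) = u*(u - 4)^2*(u^2 + u - 2) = u*(u - 4)^2*(u - 1)*(u + 2)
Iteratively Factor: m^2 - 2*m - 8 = (m - 4)*(m + 2)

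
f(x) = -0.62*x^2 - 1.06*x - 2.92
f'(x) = -1.24*x - 1.06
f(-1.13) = -2.51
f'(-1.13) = 0.34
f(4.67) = -21.39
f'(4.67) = -6.85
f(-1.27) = -2.57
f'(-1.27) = 0.51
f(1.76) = -6.71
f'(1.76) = -3.24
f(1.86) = -7.04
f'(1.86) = -3.37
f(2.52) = -9.53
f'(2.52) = -4.18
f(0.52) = -3.64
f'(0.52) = -1.70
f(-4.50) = -10.70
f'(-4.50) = 4.52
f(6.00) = -31.60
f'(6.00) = -8.50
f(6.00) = -31.60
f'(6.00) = -8.50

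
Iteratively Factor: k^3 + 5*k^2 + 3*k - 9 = (k - 1)*(k^2 + 6*k + 9) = (k - 1)*(k + 3)*(k + 3)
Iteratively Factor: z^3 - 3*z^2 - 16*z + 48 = (z + 4)*(z^2 - 7*z + 12) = (z - 4)*(z + 4)*(z - 3)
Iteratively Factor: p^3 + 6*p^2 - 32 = (p + 4)*(p^2 + 2*p - 8) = (p - 2)*(p + 4)*(p + 4)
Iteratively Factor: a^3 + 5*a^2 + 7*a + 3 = (a + 3)*(a^2 + 2*a + 1) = (a + 1)*(a + 3)*(a + 1)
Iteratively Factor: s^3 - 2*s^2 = (s)*(s^2 - 2*s) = s^2*(s - 2)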